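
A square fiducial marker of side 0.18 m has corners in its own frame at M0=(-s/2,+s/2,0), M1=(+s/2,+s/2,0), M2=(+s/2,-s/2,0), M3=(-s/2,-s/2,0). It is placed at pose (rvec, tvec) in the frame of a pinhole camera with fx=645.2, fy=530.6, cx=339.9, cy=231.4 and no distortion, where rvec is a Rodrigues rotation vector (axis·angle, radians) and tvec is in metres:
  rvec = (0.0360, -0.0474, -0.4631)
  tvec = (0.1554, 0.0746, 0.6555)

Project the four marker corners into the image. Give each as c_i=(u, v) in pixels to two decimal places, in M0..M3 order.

c0=(453.05, 389.33) c1=(608.43, 323.29) c2=(532.75, 194.02) c3=(374.62, 259.56)

Intrinsics K: fx=645.2, fy=530.6, cx=339.9, cy=231.4
Marker side s = 0.18 m; corners in marker frame (Z=0):
  M0 = (-0.0900, +0.0900, 0)
  M1 = (+0.0900, +0.0900, 0)
  M2 = (+0.0900, -0.0900, 0)
  M3 = (-0.0900, -0.0900, 0)
rvec = (0.0360, -0.0474, -0.4631), |rvec| = θ = 0.46691 rad = 26.752°
Rodrigues: sinθ=0.45013, 1−cosθ=0.10704; R = I + sinθ·[k]× + (1−cosθ)·[k]×²:
    [+0.89360 +0.44562 -0.05388]
    [-0.44729 +0.89407 -0.02393]
    [+0.03751 +0.04548 +0.99826]
t = (0.1554, 0.0746, 0.6555) m
M0: Pc = R·M0+t = (+0.11508, +0.19532, +0.65622); u = 645.2·(+0.11508)/0.65622 + 339.9 = 453.0495, v = 530.6·(+0.19532)/0.65622 + 231.4 = 389.3325
M1: Pc = R·M1+t = (+0.27593, +0.11481, +0.66297); u = 645.2·(+0.27593)/0.66297 + 339.9 = 608.4339, v = 530.6·(+0.11481)/0.66297 + 231.4 = 323.2865
M2: Pc = R·M2+t = (+0.19572, -0.04612, +0.65478); u = 645.2·(+0.19572)/0.65478 + 339.9 = 532.7541, v = 530.6·(-0.04612)/0.65478 + 231.4 = 194.0249
M3: Pc = R·M3+t = (+0.03487, +0.03439, +0.64803); u = 645.2·(+0.03487)/0.64803 + 339.9 = 374.6180, v = 530.6·(+0.03439)/0.64803 + 231.4 = 259.5585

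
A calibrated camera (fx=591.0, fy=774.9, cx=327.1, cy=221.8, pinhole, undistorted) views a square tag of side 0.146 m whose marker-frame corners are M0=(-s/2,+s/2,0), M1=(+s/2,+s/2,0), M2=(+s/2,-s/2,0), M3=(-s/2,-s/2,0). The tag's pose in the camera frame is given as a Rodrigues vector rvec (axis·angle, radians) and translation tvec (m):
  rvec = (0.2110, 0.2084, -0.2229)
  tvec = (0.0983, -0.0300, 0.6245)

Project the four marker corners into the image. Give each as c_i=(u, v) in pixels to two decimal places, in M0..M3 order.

Intrinsics K: fx=591.0, fy=774.9, cx=327.1, cy=221.8
Marker side s = 0.146 m; corners in marker frame (Z=0):
  M0 = (-0.0730, +0.0730, 0)
  M1 = (+0.0730, +0.0730, 0)
  M2 = (+0.0730, -0.0730, 0)
  M3 = (-0.0730, -0.0730, 0)
rvec = (0.2110, 0.2084, -0.2229), |rvec| = θ = 0.37099 rad = 21.256°
Rodrigues: sinθ=0.36254, 1−cosθ=0.06803; R = I + sinθ·[k]× + (1−cosθ)·[k]×²:
    [+0.95397 +0.23956 +0.18040]
    [-0.19609 +0.95344 -0.22915]
    [-0.22690 +0.18323 +0.95653]
t = (0.0983, -0.0300, 0.6245) m
M0: Pc = R·M0+t = (+0.04615, +0.05392, +0.65444); u = 591.0·(+0.04615)/0.65444 + 327.1 = 368.7741, v = 774.9·(+0.05392)/0.65444 + 221.8 = 285.6391
M1: Pc = R·M1+t = (+0.18543, +0.02529, +0.62131); u = 591.0·(+0.18543)/0.62131 + 327.1 = 503.4812, v = 774.9·(+0.02529)/0.62131 + 221.8 = 253.3372
M2: Pc = R·M2+t = (+0.15045, -0.11392, +0.59456); u = 591.0·(+0.15045)/0.59456 + 327.1 = 476.6515, v = 774.9·(-0.11392)/0.59456 + 221.8 = 73.3327
M3: Pc = R·M3+t = (+0.01117, -0.08529, +0.62769); u = 591.0·(+0.01117)/0.62769 + 327.1 = 337.6192, v = 774.9·(-0.08529)/0.62769 + 221.8 = 116.5113

c0=(368.77, 285.64) c1=(503.48, 253.34) c2=(476.65, 73.33) c3=(337.62, 116.51)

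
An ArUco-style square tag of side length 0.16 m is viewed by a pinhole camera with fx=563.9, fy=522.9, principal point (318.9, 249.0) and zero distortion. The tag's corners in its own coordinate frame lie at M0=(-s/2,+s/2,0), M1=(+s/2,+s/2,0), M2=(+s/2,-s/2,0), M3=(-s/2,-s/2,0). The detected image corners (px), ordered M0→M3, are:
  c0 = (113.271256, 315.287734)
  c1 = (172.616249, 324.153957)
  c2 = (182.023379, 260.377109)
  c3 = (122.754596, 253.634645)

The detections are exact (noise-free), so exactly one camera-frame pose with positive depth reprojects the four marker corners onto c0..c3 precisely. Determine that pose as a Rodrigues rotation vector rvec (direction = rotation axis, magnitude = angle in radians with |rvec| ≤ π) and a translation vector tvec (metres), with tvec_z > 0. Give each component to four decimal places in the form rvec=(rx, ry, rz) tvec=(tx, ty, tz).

rvec=(-0.0711, 0.2745, 0.1146) tvec=(-0.4043, 0.0995, 1.3278)

Intrinsics K: fx=563.9, fy=522.9, cx=318.9, cy=249.0
Marker side s = 0.16 m; corners in marker frame (Z=0):
  M0 = (-0.0800, +0.0800, 0)
  M1 = (+0.0800, +0.0800, 0)
  M2 = (+0.0800, -0.0800, 0)
  M3 = (-0.0800, -0.0800, 0)
Detected image corners:
  c0 = (113.271256, 315.287734) px
  c1 = (172.616249, 324.153957) px
  c2 = (182.023379, 260.377109) px
  c3 = (122.754596, 253.634645) px
Planar DLT: solve 8×8 A·h = b for H (H[2,2]=1):
  H  [+340.16606 -65.08024 +147.19183]
  H  [-10.80744 +380.05695 +288.19621]
  H  [-0.20655 -0.04093 +1.00000]
B = K⁻¹H; ‖b₁‖=0.753109, ‖b₂‖=0.753109; λ = 2/(‖b₁‖+‖b₂‖) = 1.327829, sign → tz>0 ⇒ λ=+1.327829
r₁ = λ·B[:,0] = (+0.95610,+0.10316,-0.27427); r₂ = λ·B[:,1] = (-0.12251,+0.99098,-0.05434)
r₃ = r₁×r₂ = (+0.26619,+0.08556,+0.96012); SVD([r₁ r₂ r₃]) → R = UVᵀ:
  R  [+0.95610 -0.12251 +0.26619]
  R  [+0.10316 +0.99098 +0.08556]
  R  [-0.27427 -0.05434 +0.96012]
t = (-0.40433, +0.09953, +1.32783) m
tr R = 2.907198; θ = arccos((tr R − 1)/2) = 0.305825 rad = 17.522°
axis k = ((R−Rᵀ)₃₂, (R−Rᵀ)₁₃, (R−Rᵀ)₂₁) / (2 sinθ) = (-0.232338, +0.897532, +0.374773)
rvec = θ·k = (-0.071055, +0.274488, +0.114615)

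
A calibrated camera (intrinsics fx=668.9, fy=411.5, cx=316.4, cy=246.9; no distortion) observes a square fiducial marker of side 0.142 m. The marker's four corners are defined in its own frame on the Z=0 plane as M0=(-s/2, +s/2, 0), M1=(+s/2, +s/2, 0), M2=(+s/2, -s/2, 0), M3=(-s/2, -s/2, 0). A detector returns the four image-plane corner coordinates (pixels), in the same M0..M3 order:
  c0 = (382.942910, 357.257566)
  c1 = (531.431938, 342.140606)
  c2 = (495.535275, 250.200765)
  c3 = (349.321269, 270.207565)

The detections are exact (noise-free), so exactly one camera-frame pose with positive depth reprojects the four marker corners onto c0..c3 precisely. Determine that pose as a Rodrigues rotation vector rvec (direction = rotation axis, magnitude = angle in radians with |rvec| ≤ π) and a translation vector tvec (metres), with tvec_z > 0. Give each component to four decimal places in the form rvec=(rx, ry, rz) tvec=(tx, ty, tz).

Intrinsics K: fx=668.9, fy=411.5, cx=316.4, cy=246.9
Marker side s = 0.142 m; corners in marker frame (Z=0):
  M0 = (-0.0710, +0.0710, 0)
  M1 = (+0.0710, +0.0710, 0)
  M2 = (+0.0710, -0.0710, 0)
  M3 = (-0.0710, -0.0710, 0)
Detected image corners:
  c0 = (382.942910, 357.257566) px
  c1 = (531.431938, 342.140606) px
  c2 = (495.535275, 250.200765) px
  c3 = (349.321269, 270.207565) px
Planar DLT: solve 8×8 A·h = b for H (H[2,2]=1):
  H  [+866.96783 +237.01148 +437.75629]
  H  [-242.06160 +624.53609 +305.13907]
  H  [-0.38814 -0.01717 +1.00000]
B = K⁻¹H; ‖b₁‖=1.570500, ‖b₂‖=1.570500; λ = 2/(‖b₁‖+‖b₂‖) = 0.636740, sign → tz>0 ⇒ λ=+0.636740
r₁ = λ·B[:,0] = (+0.94219,-0.22627,-0.24715); r₂ = λ·B[:,1] = (+0.23079,+0.97294,-0.01093)
r₃ = r₁×r₂ = (+0.24293,-0.04674,+0.96892); SVD([r₁ r₂ r₃]) → R = UVᵀ:
  R  [+0.94219 +0.23079 +0.24293]
  R  [-0.22627 +0.97294 -0.04674]
  R  [-0.24715 -0.01093 +0.96892]
t = (+0.11552, +0.09012, +0.63674) m
tr R = 2.884048; θ = arccos((tr R − 1)/2) = 0.342184 rad = 19.606°
axis k = ((R−Rᵀ)₃₂, (R−Rᵀ)₁₃, (R−Rᵀ)₂₁) / (2 sinθ) = (+0.053357, +0.730276, -0.681065)
rvec = θ·k = (+0.018258, +0.249889, -0.233049)

rvec=(0.0183, 0.2499, -0.2330) tvec=(0.1155, 0.0901, 0.6367)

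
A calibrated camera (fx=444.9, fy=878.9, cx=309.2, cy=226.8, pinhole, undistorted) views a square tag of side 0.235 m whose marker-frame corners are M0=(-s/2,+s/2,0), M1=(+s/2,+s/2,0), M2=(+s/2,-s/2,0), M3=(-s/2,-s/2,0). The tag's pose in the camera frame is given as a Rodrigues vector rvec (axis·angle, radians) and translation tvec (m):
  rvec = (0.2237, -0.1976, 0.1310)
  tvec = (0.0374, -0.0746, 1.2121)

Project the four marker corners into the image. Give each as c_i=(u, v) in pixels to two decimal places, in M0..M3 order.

Intrinsics K: fx=444.9, fy=878.9, cx=309.2, cy=226.8
Marker side s = 0.235 m; corners in marker frame (Z=0):
  M0 = (-0.1175, +0.1175, 0)
  M1 = (+0.1175, +0.1175, 0)
  M2 = (+0.1175, -0.1175, 0)
  M3 = (-0.1175, -0.1175, 0)
rvec = (0.2237, -0.1976, 0.1310), |rvec| = θ = 0.32596 rad = 18.676°
Rodrigues: sinθ=0.32022, 1−cosθ=0.05266; R = I + sinθ·[k]× + (1−cosθ)·[k]×²:
    [+0.97214 -0.15060 -0.17960]
    [+0.10679 +0.96670 -0.23259]
    [+0.20864 +0.20693 +0.95585]
t = (0.0374, -0.0746, 1.2121) m
M0: Pc = R·M0+t = (-0.09452, +0.02644, +1.21190); u = 444.9·(-0.09452)/1.21190 + 309.2 = 274.4999, v = 878.9·(+0.02644)/1.21190 + 226.8 = 245.9745
M1: Pc = R·M1+t = (+0.13393, +0.05153, +1.26093); u = 444.9·(+0.13393)/1.26093 + 309.2 = 356.4557, v = 878.9·(+0.05153)/1.26093 + 226.8 = 262.7205
M2: Pc = R·M2+t = (+0.16932, -0.17564, +1.21230); u = 444.9·(+0.16932)/1.21230 + 309.2 = 371.3393, v = 878.9·(-0.17564)/1.21230 + 226.8 = 99.4641
M3: Pc = R·M3+t = (-0.05913, -0.20073, +1.16327); u = 444.9·(-0.05913)/1.16327 + 309.2 = 286.5847, v = 878.9·(-0.20073)/1.16327 + 226.8 = 75.1369

c0=(274.50, 245.97) c1=(356.46, 262.72) c2=(371.34, 99.46) c3=(286.58, 75.14)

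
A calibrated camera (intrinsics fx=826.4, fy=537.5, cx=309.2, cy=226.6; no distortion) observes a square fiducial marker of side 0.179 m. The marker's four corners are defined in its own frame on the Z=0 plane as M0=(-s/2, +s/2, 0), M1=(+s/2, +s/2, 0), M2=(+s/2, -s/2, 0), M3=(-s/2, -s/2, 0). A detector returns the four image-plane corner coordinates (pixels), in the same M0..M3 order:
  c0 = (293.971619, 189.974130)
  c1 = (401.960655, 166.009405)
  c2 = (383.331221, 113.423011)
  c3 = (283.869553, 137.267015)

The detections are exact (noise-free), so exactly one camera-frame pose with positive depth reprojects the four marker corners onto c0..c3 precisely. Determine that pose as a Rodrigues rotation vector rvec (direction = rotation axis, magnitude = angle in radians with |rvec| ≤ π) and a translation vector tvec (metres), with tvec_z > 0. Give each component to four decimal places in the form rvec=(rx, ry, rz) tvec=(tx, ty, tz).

Intrinsics K: fx=826.4, fy=537.5, cx=309.2, cy=226.6
Marker side s = 0.179 m; corners in marker frame (Z=0):
  M0 = (-0.0895, +0.0895, 0)
  M1 = (+0.0895, +0.0895, 0)
  M2 = (+0.0895, -0.0895, 0)
  M3 = (-0.0895, -0.0895, 0)
Detected image corners:
  c0 = (293.971619, 189.974130) px
  c1 = (401.960655, 166.009405) px
  c2 = (383.331221, 113.423011) px
  c3 = (283.869553, 137.267015) px
Planar DLT: solve 8×8 A·h = b for H (H[2,2]=1):
  H  [+515.79248 -67.96045 +339.64965]
  H  [-161.46003 +228.33146 +150.84343]
  H  [-0.18415 -0.43378 +1.00000]
B = K⁻¹H; ‖b₁‖=0.750892, ‖b₂‖=0.750892; λ = 2/(‖b₁‖+‖b₂‖) = 1.331749, sign → tz>0 ⇒ λ=+1.331749
r₁ = λ·B[:,0] = (+0.92296,-0.29666,-0.24524); r₂ = λ·B[:,1] = (+0.10662,+0.80927,-0.57768)
r₃ = r₁×r₂ = (+0.36984,+0.50703,+0.77855); SVD([r₁ r₂ r₃]) → R = UVᵀ:
  R  [+0.92296 +0.10662 +0.36984]
  R  [-0.29666 +0.80927 +0.50703]
  R  [-0.24524 -0.57768 +0.77855]
t = (+0.04907, -0.18770, +1.33175) m
tr R = 2.510781; θ = arccos((tr R − 1)/2) = 0.714546 rad = 40.940°
axis k = ((R−Rᵀ)₃₂, (R−Rᵀ)₁₃, (R−Rᵀ)₂₁) / (2 sinθ) = (-0.827674, +0.469324, -0.307718)
rvec = θ·k = (-0.591411, +0.335354, -0.219879)

rvec=(-0.5914, 0.3354, -0.2199) tvec=(0.0491, -0.1877, 1.3317)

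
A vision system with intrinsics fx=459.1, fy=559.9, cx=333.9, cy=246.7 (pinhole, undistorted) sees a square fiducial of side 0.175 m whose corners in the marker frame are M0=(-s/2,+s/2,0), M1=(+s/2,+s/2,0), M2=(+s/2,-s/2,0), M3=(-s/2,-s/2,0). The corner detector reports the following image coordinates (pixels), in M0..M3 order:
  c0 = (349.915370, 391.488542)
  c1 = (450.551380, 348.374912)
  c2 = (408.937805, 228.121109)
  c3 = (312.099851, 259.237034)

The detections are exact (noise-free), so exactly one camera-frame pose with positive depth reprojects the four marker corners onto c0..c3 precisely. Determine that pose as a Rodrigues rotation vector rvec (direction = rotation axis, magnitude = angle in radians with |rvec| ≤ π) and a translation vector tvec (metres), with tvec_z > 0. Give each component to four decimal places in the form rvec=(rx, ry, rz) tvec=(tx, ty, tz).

Intrinsics K: fx=459.1, fy=559.9, cx=333.9, cy=246.7
Marker side s = 0.175 m; corners in marker frame (Z=0):
  M0 = (-0.0875, +0.0875, 0)
  M1 = (+0.0875, +0.0875, 0)
  M2 = (+0.0875, -0.0875, 0)
  M3 = (-0.0875, -0.0875, 0)
Detected image corners:
  c0 = (349.915370, 391.488542) px
  c1 = (450.551380, 348.374912) px
  c2 = (408.937805, 228.121109) px
  c3 = (312.099851, 259.237034) px
Planar DLT: solve 8×8 A·h = b for H (H[2,2]=1):
  H  [+726.57189 +78.28153 +381.54327]
  H  [-79.65138 +599.92707 +303.94610]
  H  [+0.42782 -0.39189 +1.00000]
B = K⁻¹H; ‖b₁‖=1.381673, ‖b₂‖=1.381673; λ = 2/(‖b₁‖+‖b₂‖) = 0.723760, sign → tz>0 ⇒ λ=+0.723760
r₁ = λ·B[:,0] = (+0.92022,-0.23939,+0.30964); r₂ = λ·B[:,1] = (+0.32969,+0.90047,-0.28363)
r₃ = r₁×r₂ = (-0.21092,+0.36309,+0.90757); SVD([r₁ r₂ r₃]) → R = UVᵀ:
  R  [+0.92022 +0.32969 -0.21092]
  R  [-0.23939 +0.90047 +0.36309]
  R  [+0.30964 -0.28363 +0.90757]
t = (+0.07511, +0.07400, +0.72376) m
tr R = 2.728265; θ = arccos((tr R − 1)/2) = 0.527372 rad = 30.216°
axis k = ((R−Rᵀ)₃₂, (R−Rᵀ)₁₃, (R−Rᵀ)₂₁) / (2 sinθ) = (-0.642531, -0.517186, -0.565396)
rvec = θ·k = (-0.338853, -0.272749, -0.298174)

rvec=(-0.3389, -0.2727, -0.2982) tvec=(0.0751, 0.0740, 0.7238)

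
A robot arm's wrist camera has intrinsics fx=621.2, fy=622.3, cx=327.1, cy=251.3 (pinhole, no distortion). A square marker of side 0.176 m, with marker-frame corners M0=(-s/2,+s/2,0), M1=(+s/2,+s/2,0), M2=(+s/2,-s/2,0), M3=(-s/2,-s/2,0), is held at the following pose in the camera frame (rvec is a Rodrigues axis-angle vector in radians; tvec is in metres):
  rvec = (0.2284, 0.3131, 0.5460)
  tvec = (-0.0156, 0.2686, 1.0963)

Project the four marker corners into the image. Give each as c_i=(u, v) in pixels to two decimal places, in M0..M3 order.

Intrinsics K: fx=621.2, fy=622.3, cx=327.1, cy=251.3
Marker side s = 0.176 m; corners in marker frame (Z=0):
  M0 = (-0.0880, +0.0880, 0)
  M1 = (+0.0880, +0.0880, 0)
  M2 = (+0.0880, -0.0880, 0)
  M3 = (-0.0880, -0.0880, 0)
rvec = (0.2284, 0.3131, 0.5460), |rvec| = θ = 0.66956 rad = 38.363°
Rodrigues: sinθ=0.62064, 1−cosθ=0.21591; R = I + sinθ·[k]× + (1−cosθ)·[k]×²:
    [+0.80922 -0.47167 +0.35028]
    [+0.54055 +0.83130 -0.12938]
    [-0.23017 +0.29404 +0.92766]
t = (-0.0156, 0.2686, 1.0963) m
M0: Pc = R·M0+t = (-0.12832, +0.29419, +1.14243); u = 621.2·(-0.12832)/1.14243 + 327.1 = 257.3268, v = 622.3·(+0.29419)/1.14243 + 251.3 = 411.5481
M1: Pc = R·M1+t = (+0.01410, +0.38932, +1.10192); u = 621.2·(+0.01410)/1.10192 + 327.1 = 335.0512, v = 622.3·(+0.38932)/1.10192 + 251.3 = 471.1667
M2: Pc = R·M2+t = (+0.09712, +0.24301, +1.05017); u = 621.2·(+0.09712)/1.05017 + 327.1 = 384.5475, v = 622.3·(+0.24301)/1.05017 + 251.3 = 395.3027
M3: Pc = R·M3+t = (-0.04530, +0.14788, +1.09068); u = 621.2·(-0.04530)/1.09068 + 327.1 = 301.2968, v = 622.3·(+0.14788)/1.09068 + 251.3 = 335.6730

c0=(257.33, 411.55) c1=(335.05, 471.17) c2=(384.55, 395.30) c3=(301.30, 335.67)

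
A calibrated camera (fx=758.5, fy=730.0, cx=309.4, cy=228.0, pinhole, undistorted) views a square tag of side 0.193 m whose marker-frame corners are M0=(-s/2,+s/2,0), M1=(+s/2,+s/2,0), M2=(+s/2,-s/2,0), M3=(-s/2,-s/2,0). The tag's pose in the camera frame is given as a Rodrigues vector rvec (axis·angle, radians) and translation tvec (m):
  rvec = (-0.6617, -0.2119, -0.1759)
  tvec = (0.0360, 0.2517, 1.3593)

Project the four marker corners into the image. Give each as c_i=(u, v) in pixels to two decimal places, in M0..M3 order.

c0=(288.66, 419.65) c1=(395.75, 402.69) c2=(365.73, 313.05) c3=(266.33, 325.52)

Intrinsics K: fx=758.5, fy=730.0, cx=309.4, cy=228.0
Marker side s = 0.193 m; corners in marker frame (Z=0):
  M0 = (-0.0965, +0.0965, 0)
  M1 = (+0.0965, +0.0965, 0)
  M2 = (+0.0965, -0.0965, 0)
  M3 = (-0.0965, -0.0965, 0)
rvec = (-0.6617, -0.2119, -0.1759), |rvec| = θ = 0.71672 rad = 41.065°
Rodrigues: sinθ=0.65692, 1−cosθ=0.24604; R = I + sinθ·[k]× + (1−cosθ)·[k]×²:
    [+0.96367 +0.22838 -0.13847]
    [-0.09407 +0.77547 +0.62434]
    [+0.24997 -0.58863 +0.76878]
t = (0.0360, 0.2517, 1.3593) m
M0: Pc = R·M0+t = (-0.03496, +0.33561, +1.27838); u = 758.5·(-0.03496)/1.27838 + 309.4 = 288.6595, v = 730.0·(+0.33561)/1.27838 + 228.0 = 419.6459
M1: Pc = R·M1+t = (+0.15103, +0.31746, +1.32662); u = 758.5·(+0.15103)/1.32662 + 309.4 = 395.7539, v = 730.0·(+0.31746)/1.32662 + 228.0 = 402.6866
M2: Pc = R·M2+t = (+0.10696, +0.16779, +1.44022); u = 758.5·(+0.10696)/1.44022 + 309.4 = 365.7288, v = 730.0·(+0.16779)/1.44022 + 228.0 = 313.0469
M3: Pc = R·M3+t = (-0.07903, +0.18594, +1.39198); u = 758.5·(-0.07903)/1.39198 + 309.4 = 266.3343, v = 730.0·(+0.18594)/1.39198 + 228.0 = 325.5153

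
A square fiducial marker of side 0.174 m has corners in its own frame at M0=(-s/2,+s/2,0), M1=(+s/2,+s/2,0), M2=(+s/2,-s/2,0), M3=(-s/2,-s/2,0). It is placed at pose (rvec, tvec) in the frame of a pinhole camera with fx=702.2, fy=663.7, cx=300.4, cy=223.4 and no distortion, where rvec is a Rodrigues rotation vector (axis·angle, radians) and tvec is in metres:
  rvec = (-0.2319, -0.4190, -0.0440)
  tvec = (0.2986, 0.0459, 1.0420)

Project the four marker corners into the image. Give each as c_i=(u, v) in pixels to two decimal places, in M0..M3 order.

c0=(461.76, 310.78) c1=(556.28, 305.50) c2=(537.56, 200.23) c3=(445.17, 198.03)

Intrinsics K: fx=702.2, fy=663.7, cx=300.4, cy=223.4
Marker side s = 0.174 m; corners in marker frame (Z=0):
  M0 = (-0.0870, +0.0870, 0)
  M1 = (+0.0870, +0.0870, 0)
  M2 = (+0.0870, -0.0870, 0)
  M3 = (-0.0870, -0.0870, 0)
rvec = (-0.2319, -0.4190, -0.0440), |rvec| = θ = 0.48091 rad = 27.554°
Rodrigues: sinθ=0.46259, 1−cosθ=0.11343; R = I + sinθ·[k]× + (1−cosθ)·[k]×²:
    [+0.91295 +0.08998 -0.39803]
    [+0.00533 +0.97268 +0.23211]
    [+0.40804 -0.21402 +0.88752]
t = (0.2986, 0.0459, 1.0420) m
M0: Pc = R·M0+t = (+0.22700, +0.13006, +0.98788); u = 702.2·(+0.22700)/0.98788 + 300.4 = 461.7560, v = 663.7·(+0.13006)/0.98788 + 223.4 = 310.7792
M1: Pc = R·M1+t = (+0.38585, +0.13099, +1.05888); u = 702.2·(+0.38585)/1.05888 + 300.4 = 556.2809, v = 663.7·(+0.13099)/1.05888 + 223.4 = 305.5017
M2: Pc = R·M2+t = (+0.37020, -0.03826, +1.09612); u = 702.2·(+0.37020)/1.09612 + 300.4 = 537.5579, v = 663.7·(-0.03826)/1.09612 + 223.4 = 200.2341
M3: Pc = R·M3+t = (+0.21135, -0.03919, +1.02512); u = 702.2·(+0.21135)/1.02512 + 300.4 = 445.1701, v = 663.7·(-0.03919)/1.02512 + 223.4 = 198.0292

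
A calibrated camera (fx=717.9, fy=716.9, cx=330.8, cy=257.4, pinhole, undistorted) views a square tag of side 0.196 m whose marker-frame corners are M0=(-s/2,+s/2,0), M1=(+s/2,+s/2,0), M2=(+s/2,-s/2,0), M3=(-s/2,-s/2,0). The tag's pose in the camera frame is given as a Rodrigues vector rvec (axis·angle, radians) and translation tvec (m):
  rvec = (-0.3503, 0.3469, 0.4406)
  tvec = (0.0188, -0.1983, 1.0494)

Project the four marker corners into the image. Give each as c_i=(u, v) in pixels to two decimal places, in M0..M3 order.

c0=(256.43, 156.55) c1=(371.65, 198.57) c2=(433.29, 86.37) c3=(318.86, 54.04)

Intrinsics K: fx=717.9, fy=716.9, cx=330.8, cy=257.4
Marker side s = 0.196 m; corners in marker frame (Z=0):
  M0 = (-0.0980, +0.0980, 0)
  M1 = (+0.0980, +0.0980, 0)
  M2 = (+0.0980, -0.0980, 0)
  M3 = (-0.0980, -0.0980, 0)
rvec = (-0.3503, 0.3469, 0.4406), |rvec| = θ = 0.66119 rad = 37.884°
Rodrigues: sinθ=0.61406, 1−cosθ=0.21074; R = I + sinθ·[k]× + (1−cosθ)·[k]×²:
    [+0.84841 -0.46777 +0.24777]
    [+0.35061 +0.84727 +0.39901]
    [-0.39657 -0.25165 +0.88284]
t = (0.0188, -0.1983, 1.0494) m
M0: Pc = R·M0+t = (-0.11019, -0.14963, +1.06360); u = 717.9·(-0.11019)/1.06360 + 330.8 = 256.4279, v = 716.9·(-0.14963)/1.06360 + 257.4 = 156.5464
M1: Pc = R·M1+t = (+0.05610, -0.08091, +0.98587); u = 717.9·(+0.05610)/0.98587 + 330.8 = 371.6534, v = 716.9·(-0.08091)/0.98587 + 257.4 = 198.5663
M2: Pc = R·M2+t = (+0.14779, -0.24697, +1.03520); u = 717.9·(+0.14779)/1.03520 + 330.8 = 433.2880, v = 716.9·(-0.24697)/1.03520 + 257.4 = 86.3656
M3: Pc = R·M3+t = (-0.01850, -0.31569, +1.11293); u = 717.9·(-0.01850)/1.11293 + 330.8 = 318.8645, v = 716.9·(-0.31569)/1.11293 + 257.4 = 54.0442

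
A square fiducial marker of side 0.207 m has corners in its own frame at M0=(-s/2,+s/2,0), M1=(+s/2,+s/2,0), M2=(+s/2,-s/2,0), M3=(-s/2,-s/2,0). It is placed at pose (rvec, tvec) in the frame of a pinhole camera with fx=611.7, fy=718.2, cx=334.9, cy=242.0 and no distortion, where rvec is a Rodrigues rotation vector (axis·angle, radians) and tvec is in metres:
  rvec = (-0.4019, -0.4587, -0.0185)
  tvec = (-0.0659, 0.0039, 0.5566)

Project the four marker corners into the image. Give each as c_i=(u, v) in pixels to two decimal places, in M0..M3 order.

c0=(143.79, 381.43) c1=(376.27, 378.17) c2=(350.17, 147.73) c3=(146.07, 112.88)

Intrinsics K: fx=611.7, fy=718.2, cx=334.9, cy=242.0
Marker side s = 0.207 m; corners in marker frame (Z=0):
  M0 = (-0.1035, +0.1035, 0)
  M1 = (+0.1035, +0.1035, 0)
  M2 = (+0.1035, -0.1035, 0)
  M3 = (-0.1035, -0.1035, 0)
rvec = (-0.4019, -0.4587, -0.0185), |rvec| = θ = 0.61014 rad = 34.958°
Rodrigues: sinθ=0.57298, 1−cosθ=0.18043; R = I + sinθ·[k]× + (1−cosθ)·[k]×²:
    [+0.89785 +0.10672 -0.42716]
    [+0.07198 +0.92155 +0.38154]
    [+0.43437 -0.37331 +0.81973]
t = (-0.0659, 0.0039, 0.5566) m
M0: Pc = R·M0+t = (-0.14778, +0.09183, +0.47301); u = 611.7·(-0.14778)/0.47301 + 334.9 = 143.7853, v = 718.2·(+0.09183)/0.47301 + 242.0 = 381.4331
M1: Pc = R·M1+t = (+0.03807, +0.10673, +0.56292); u = 611.7·(+0.03807)/0.56292 + 334.9 = 376.2733, v = 718.2·(+0.10673)/0.56292 + 242.0 = 378.1711
M2: Pc = R·M2+t = (+0.01598, -0.08403, +0.64019); u = 611.7·(+0.01598)/0.64019 + 334.9 = 350.1706, v = 718.2·(-0.08403)/0.64019 + 242.0 = 147.7309
M3: Pc = R·M3+t = (-0.16987, -0.09893, +0.55028); u = 611.7·(-0.16987)/0.55028 + 334.9 = 146.0656, v = 718.2·(-0.09893)/0.55028 + 242.0 = 112.8815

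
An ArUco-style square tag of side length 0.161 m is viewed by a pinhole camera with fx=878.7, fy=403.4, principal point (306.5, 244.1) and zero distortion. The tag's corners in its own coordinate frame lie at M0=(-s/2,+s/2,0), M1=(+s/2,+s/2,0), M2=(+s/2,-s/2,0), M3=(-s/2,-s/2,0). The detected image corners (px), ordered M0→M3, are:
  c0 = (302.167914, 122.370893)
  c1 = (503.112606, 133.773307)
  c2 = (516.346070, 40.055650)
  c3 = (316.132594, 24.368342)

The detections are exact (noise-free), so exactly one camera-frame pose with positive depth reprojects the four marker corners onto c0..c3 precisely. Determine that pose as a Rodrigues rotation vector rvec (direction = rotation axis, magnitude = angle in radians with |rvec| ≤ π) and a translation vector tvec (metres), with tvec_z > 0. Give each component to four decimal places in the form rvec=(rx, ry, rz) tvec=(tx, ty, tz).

rvec=(0.0036, -0.1891, 0.0653) tvec=(0.0809, -0.2744, 0.6757)

Intrinsics K: fx=878.7, fy=403.4, cx=306.5, cy=244.1
Marker side s = 0.161 m; corners in marker frame (Z=0):
  M0 = (-0.0805, +0.0805, 0)
  M1 = (+0.0805, +0.0805, 0)
  M2 = (+0.0805, -0.0805, 0)
  M3 = (-0.0805, -0.0805, 0)
Detected image corners:
  c0 = (302.167914, 122.370893) px
  c1 = (503.112606, 133.773307) px
  c2 = (516.346070, 40.055650) px
  c3 = (316.132594, 24.368342) px
Planar DLT: solve 8×8 A·h = b for H (H[2,2]=1):
  H  [+1359.72637 -85.96446 +411.68763]
  H  [+106.42681 +594.80319 +80.27910]
  H  [+0.27817 -0.00378 +1.00000]
B = K⁻¹H; ‖b₁‖=1.479919, ‖b₂‖=1.479919; λ = 2/(‖b₁‖+‖b₂‖) = 0.675712, sign → tz>0 ⇒ λ=+0.675712
r₁ = λ·B[:,0] = (+0.98005,+0.06453,+0.18796); r₂ = λ·B[:,1] = (-0.06521,+0.99787,-0.00256)
r₃ = r₁×r₂ = (-0.18773,-0.00975,+0.98217); SVD([r₁ r₂ r₃]) → R = UVᵀ:
  R  [+0.98005 -0.06521 -0.18773]
  R  [+0.06453 +0.99787 -0.00975]
  R  [+0.18796 -0.00256 +0.98217]
t = (+0.08089, -0.27441, +0.67571) m
tr R = 2.960094; θ = arccos((tr R − 1)/2) = 0.200097 rad = 11.465°
axis k = ((R−Rᵀ)₃₂, (R−Rᵀ)₁₃, (R−Rᵀ)₂₁) / (2 sinθ) = (+0.018102, -0.945065, +0.326380)
rvec = θ·k = (+0.003622, -0.189105, +0.065308)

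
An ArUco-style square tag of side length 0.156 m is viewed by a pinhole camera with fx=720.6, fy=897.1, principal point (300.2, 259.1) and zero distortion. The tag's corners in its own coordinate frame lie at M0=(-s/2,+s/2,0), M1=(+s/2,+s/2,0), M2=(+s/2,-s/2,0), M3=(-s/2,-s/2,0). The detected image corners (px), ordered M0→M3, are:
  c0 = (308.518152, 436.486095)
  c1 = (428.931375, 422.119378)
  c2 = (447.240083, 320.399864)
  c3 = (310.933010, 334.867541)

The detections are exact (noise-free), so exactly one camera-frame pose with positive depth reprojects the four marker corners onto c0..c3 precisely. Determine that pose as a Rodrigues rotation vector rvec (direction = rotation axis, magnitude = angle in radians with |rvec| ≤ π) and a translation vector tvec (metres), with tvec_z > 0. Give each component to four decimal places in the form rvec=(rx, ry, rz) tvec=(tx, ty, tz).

Intrinsics K: fx=720.6, fy=897.1, cx=300.2, cy=259.1
Marker side s = 0.156 m; corners in marker frame (Z=0):
  M0 = (-0.0780, +0.0780, 0)
  M1 = (+0.0780, +0.0780, 0)
  M2 = (+0.0780, -0.0780, 0)
  M3 = (-0.0780, -0.0780, 0)
Detected image corners:
  c0 = (308.518152, 436.486095) px
  c1 = (428.931375, 422.119378) px
  c2 = (447.240083, 320.399864) px
  c3 = (310.933010, 334.867541) px
Planar DLT: solve 8×8 A·h = b for H (H[2,2]=1):
  H  [+859.79790 +233.17492 +374.11914]
  H  [-51.74280 +955.41175 +381.58943]
  H  [+0.10742 +0.80240 +1.00000]
B = K⁻¹H; ‖b₁‖=1.156837, ‖b₂‖=1.156837; λ = 2/(‖b₁‖+‖b₂‖) = 0.864426, sign → tz>0 ⇒ λ=+0.864426
r₁ = λ·B[:,0] = (+0.99272,-0.07668,+0.09286); r₂ = λ·B[:,1] = (-0.00925,+0.72028,+0.69362)
r₃ = r₁×r₂ = (-0.12007,-0.68943,+0.71433); SVD([r₁ r₂ r₃]) → R = UVᵀ:
  R  [+0.99272 -0.00925 -0.12007]
  R  [-0.07668 +0.72028 -0.68943]
  R  [+0.09286 +0.69362 +0.71433]
t = (+0.08867, +0.11803, +0.86443) m
tr R = 2.427338; θ = arccos((tr R − 1)/2) = 0.776074 rad = 44.466°
axis k = ((R−Rᵀ)₃₂, (R−Rᵀ)₁₃, (R−Rᵀ)₂₁) / (2 sinθ) = (+0.987210, -0.151983, -0.048132)
rvec = θ·k = (+0.766148, -0.117950, -0.037354)

rvec=(0.7661, -0.1180, -0.0374) tvec=(0.0887, 0.1180, 0.8644)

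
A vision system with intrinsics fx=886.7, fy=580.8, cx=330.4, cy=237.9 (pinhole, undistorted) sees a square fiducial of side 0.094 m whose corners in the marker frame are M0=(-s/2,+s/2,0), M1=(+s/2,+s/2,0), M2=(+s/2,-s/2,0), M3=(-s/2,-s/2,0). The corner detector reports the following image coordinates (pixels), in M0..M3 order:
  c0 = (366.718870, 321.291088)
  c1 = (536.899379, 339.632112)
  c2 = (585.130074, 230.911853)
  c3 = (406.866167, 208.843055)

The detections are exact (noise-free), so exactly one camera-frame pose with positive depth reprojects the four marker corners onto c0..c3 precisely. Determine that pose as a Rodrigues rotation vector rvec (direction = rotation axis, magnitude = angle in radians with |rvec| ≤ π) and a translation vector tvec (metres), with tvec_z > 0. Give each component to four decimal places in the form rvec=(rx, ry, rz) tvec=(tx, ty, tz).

Intrinsics K: fx=886.7, fy=580.8, cx=330.4, cy=237.9
Marker side s = 0.094 m; corners in marker frame (Z=0):
  M0 = (-0.0470, +0.0470, 0)
  M1 = (+0.0470, +0.0470, 0)
  M2 = (+0.0470, -0.0470, 0)
  M3 = (-0.0470, -0.0470, 0)
Detected image corners:
  c0 = (366.718870, 321.291088) px
  c1 = (536.899379, 339.632112) px
  c2 = (585.130074, 230.911853) px
  c3 = (406.866167, 208.843055) px
Planar DLT: solve 8×8 A·h = b for H (H[2,2]=1):
  H  [+1973.87554 -205.86585 +474.37384]
  H  [+285.01810 +1329.91264 +276.74313]
  H  [+0.25654 +0.55865 +1.00000]
B = K⁻¹H; ‖b₁‖=2.180268, ‖b₂‖=2.180268; λ = 2/(‖b₁‖+‖b₂‖) = 0.458659, sign → tz>0 ⇒ λ=+0.458659
r₁ = λ·B[:,0] = (+0.97717,+0.17688,+0.11767); r₂ = λ·B[:,1] = (-0.20196,+0.94528,+0.25623)
r₃ = r₁×r₂ = (-0.06590,-0.27415,+0.95943); SVD([r₁ r₂ r₃]) → R = UVᵀ:
  R  [+0.97717 -0.20196 -0.06590]
  R  [+0.17688 +0.94528 -0.27415]
  R  [+0.11767 +0.25623 +0.95943]
t = (+0.07447, +0.03067, +0.45866) m
tr R = 2.881881; θ = arccos((tr R − 1)/2) = 0.345399 rad = 19.790°
axis k = ((R−Rᵀ)₃₂, (R−Rᵀ)₁₃, (R−Rᵀ)₂₁) / (2 sinθ) = (+0.783258, -0.271095, +0.559477)
rvec = θ·k = (+0.270537, -0.093636, +0.193243)

rvec=(0.2705, -0.0936, 0.1932) tvec=(0.0745, 0.0307, 0.4587)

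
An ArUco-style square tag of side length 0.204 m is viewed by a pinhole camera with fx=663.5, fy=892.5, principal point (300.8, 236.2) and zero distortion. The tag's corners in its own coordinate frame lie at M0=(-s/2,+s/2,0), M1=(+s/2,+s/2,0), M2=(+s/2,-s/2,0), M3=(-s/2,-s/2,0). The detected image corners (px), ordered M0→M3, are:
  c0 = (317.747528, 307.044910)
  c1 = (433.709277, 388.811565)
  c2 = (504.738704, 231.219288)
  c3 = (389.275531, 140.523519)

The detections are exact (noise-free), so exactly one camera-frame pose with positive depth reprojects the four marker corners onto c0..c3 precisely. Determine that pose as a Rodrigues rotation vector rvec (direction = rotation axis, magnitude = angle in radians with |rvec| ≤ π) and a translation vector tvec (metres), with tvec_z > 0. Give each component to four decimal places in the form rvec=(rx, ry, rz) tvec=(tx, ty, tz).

rvec=(0.1569, -0.1754, 0.5040) tvec=(0.1625, 0.0353, 0.9675)

Intrinsics K: fx=663.5, fy=892.5, cx=300.8, cy=236.2
Marker side s = 0.204 m; corners in marker frame (Z=0):
  M0 = (-0.1020, +0.1020, 0)
  M1 = (+0.1020, +0.1020, 0)
  M2 = (+0.1020, -0.1020, 0)
  M3 = (-0.1020, -0.1020, 0)
Detected image corners:
  c0 = (317.747528, 307.044910) px
  c1 = (433.709277, 388.811565) px
  c2 = (504.738704, 231.219288) px
  c3 = (389.275531, 140.523519) px
Planar DLT: solve 8×8 A·h = b for H (H[2,2]=1):
  H  [+654.39252 -304.37667 +412.22046]
  H  [+479.00877 +823.12130 +268.73578]
  H  [+0.21188 +0.10940 +1.00000]
B = K⁻¹H; ‖b₁‖=1.033627, ‖b₂‖=1.033627; λ = 2/(‖b₁‖+‖b₂‖) = 0.967467, sign → tz>0 ⇒ λ=+0.967467
r₁ = λ·B[:,0] = (+0.86126,+0.46499,+0.20499); r₂ = λ·B[:,1] = (-0.49180,+0.86425,+0.10584)
r₃ = r₁×r₂ = (-0.12795,-0.19197,+0.97303); SVD([r₁ r₂ r₃]) → R = UVᵀ:
  R  [+0.86126 -0.49180 -0.12795]
  R  [+0.46499 +0.86425 -0.19197]
  R  [+0.20499 +0.10584 +0.97303]
t = (+0.16247, +0.03527, +0.96747) m
tr R = 2.698531; θ = arccos((tr R − 1)/2) = 0.556203 rad = 31.868°
axis k = ((R−Rᵀ)₃₂, (R−Rᵀ)₁₃, (R−Rᵀ)₂₁) / (2 sinθ) = (+0.282030, -0.315299, +0.906115)
rvec = θ·k = (+0.156866, -0.175371, +0.503984)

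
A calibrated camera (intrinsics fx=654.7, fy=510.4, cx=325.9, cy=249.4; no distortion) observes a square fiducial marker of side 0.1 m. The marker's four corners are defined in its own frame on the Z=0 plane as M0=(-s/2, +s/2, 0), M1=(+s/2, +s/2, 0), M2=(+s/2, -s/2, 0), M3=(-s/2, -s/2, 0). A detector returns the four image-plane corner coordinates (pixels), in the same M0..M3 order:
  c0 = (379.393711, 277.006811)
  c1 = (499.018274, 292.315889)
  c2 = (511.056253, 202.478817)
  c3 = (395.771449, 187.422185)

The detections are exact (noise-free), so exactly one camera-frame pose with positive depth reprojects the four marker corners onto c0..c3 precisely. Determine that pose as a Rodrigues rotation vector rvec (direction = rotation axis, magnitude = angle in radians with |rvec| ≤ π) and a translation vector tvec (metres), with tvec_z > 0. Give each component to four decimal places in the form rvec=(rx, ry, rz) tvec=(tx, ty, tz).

rvec=(-0.1997, -0.0349, 0.1610) tvec=(0.1010, -0.0112, 0.5482)

Intrinsics K: fx=654.7, fy=510.4, cx=325.9, cy=249.4
Marker side s = 0.1 m; corners in marker frame (Z=0):
  M0 = (-0.0500, +0.0500, 0)
  M1 = (+0.0500, +0.0500, 0)
  M2 = (+0.0500, -0.0500, 0)
  M3 = (-0.0500, -0.0500, 0)
Detected image corners:
  c0 = (379.393711, 277.006811) px
  c1 = (499.018274, 292.315889) px
  c2 = (511.056253, 202.478817) px
  c3 = (395.771449, 187.422185) px
Planar DLT: solve 8×8 A·h = b for H (H[2,2]=1):
  H  [+1189.19205 -305.12675 +446.53868]
  H  [+159.88749 +809.48388 +238.99919]
  H  [+0.03370 -0.36541 +1.00000]
B = K⁻¹H; ‖b₁‖=1.824236, ‖b₂‖=1.824236; λ = 2/(‖b₁‖+‖b₂‖) = 0.548175, sign → tz>0 ⇒ λ=+0.548175
r₁ = λ·B[:,0] = (+0.98650,+0.16269,+0.01847); r₂ = λ·B[:,1] = (-0.15577,+0.96727,-0.20031)
r₃ = r₁×r₂ = (-0.05046,+0.19473,+0.97956); SVD([r₁ r₂ r₃]) → R = UVᵀ:
  R  [+0.98650 -0.15577 -0.05046]
  R  [+0.16269 +0.96727 +0.19473]
  R  [+0.01847 -0.20031 +0.97956]
t = (+0.10101, -0.01117, +0.54817) m
tr R = 2.933334; θ = arccos((tr R − 1)/2) = 0.258921 rad = 14.835°
axis k = ((R−Rᵀ)₃₂, (R−Rᵀ)₁₃, (R−Rᵀ)₂₁) / (2 sinθ) = (-0.771434, -0.134616, +0.621907)
rvec = θ·k = (-0.199740, -0.034855, +0.161025)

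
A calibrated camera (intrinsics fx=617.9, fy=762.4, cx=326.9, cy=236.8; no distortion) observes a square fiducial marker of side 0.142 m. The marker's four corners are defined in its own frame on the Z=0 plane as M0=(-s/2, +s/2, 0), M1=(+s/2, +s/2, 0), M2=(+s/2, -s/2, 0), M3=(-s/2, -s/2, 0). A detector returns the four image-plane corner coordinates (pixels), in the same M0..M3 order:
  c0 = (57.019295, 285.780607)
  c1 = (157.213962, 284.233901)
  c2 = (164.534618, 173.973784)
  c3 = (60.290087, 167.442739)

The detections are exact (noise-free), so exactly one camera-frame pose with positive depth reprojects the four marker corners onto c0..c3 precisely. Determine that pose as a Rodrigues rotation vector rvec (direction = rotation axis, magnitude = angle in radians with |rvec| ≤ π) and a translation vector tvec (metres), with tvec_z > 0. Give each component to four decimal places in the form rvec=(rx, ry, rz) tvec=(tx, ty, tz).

Intrinsics K: fx=617.9, fy=762.4, cx=326.9, cy=236.8
Marker side s = 0.142 m; corners in marker frame (Z=0):
  M0 = (-0.0710, +0.0710, 0)
  M1 = (+0.0710, +0.0710, 0)
  M2 = (+0.0710, -0.0710, 0)
  M3 = (-0.0710, -0.0710, 0)
Detected image corners:
  c0 = (57.019295, 285.780607) px
  c1 = (157.213962, 284.233901) px
  c2 = (164.534618, 173.973784) px
  c3 = (60.290087, 167.442739) px
Planar DLT: solve 8×8 A·h = b for H (H[2,2]=1):
  H  [+773.44824 -4.37332 +111.48918]
  H  [+128.82585 +873.30189 +229.13654]
  H  [+0.49105 +0.30445 +1.00000]
B = K⁻¹H; ‖b₁‖=1.106959, ‖b₂‖=1.106959; λ = 2/(‖b₁‖+‖b₂‖) = 0.903375, sign → tz>0 ⇒ λ=+0.903375
r₁ = λ·B[:,0] = (+0.89610,+0.01486,+0.44360); r₂ = λ·B[:,1] = (-0.15190,+0.94936,+0.27503)
r₃ = r₁×r₂ = (-0.41705,-0.31384,+0.85298); SVD([r₁ r₂ r₃]) → R = UVᵀ:
  R  [+0.89610 -0.15190 -0.41705]
  R  [+0.01486 +0.94936 -0.31384]
  R  [+0.44360 +0.27503 +0.85298]
t = (-0.31493, -0.00908, +0.90338) m
tr R = 2.698437; θ = arccos((tr R − 1)/2) = 0.556292 rad = 31.873°
axis k = ((R−Rᵀ)₃₂, (R−Rᵀ)₁₃, (R−Rᵀ)₂₁) / (2 sinθ) = (+0.557599, -0.814953, +0.157908)
rvec = θ·k = (+0.310188, -0.453352, +0.087843)

rvec=(0.3102, -0.4534, 0.0878) tvec=(-0.3149, -0.0091, 0.9034)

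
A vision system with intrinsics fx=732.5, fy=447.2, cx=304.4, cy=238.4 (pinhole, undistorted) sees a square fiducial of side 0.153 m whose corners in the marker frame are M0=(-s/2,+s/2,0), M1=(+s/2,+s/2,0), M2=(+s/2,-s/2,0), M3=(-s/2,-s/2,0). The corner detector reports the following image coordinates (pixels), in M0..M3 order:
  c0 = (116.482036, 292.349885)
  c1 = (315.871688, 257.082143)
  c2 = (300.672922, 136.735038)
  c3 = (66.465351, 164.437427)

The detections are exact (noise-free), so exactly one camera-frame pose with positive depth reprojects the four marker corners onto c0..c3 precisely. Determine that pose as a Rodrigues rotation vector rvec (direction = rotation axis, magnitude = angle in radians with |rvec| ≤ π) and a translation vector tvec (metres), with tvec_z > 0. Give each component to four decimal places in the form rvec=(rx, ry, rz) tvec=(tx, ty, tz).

rvec=(0.4748, -0.3845, -0.1732) tvec=(-0.0668, -0.0245, 0.4990)

Intrinsics K: fx=732.5, fy=447.2, cx=304.4, cy=238.4
Marker side s = 0.153 m; corners in marker frame (Z=0):
  M0 = (-0.0765, +0.0765, 0)
  M1 = (+0.0765, +0.0765, 0)
  M2 = (+0.0765, -0.0765, 0)
  M3 = (-0.0765, -0.0765, 0)
Detected image corners:
  c0 = (116.482036, 292.349885) px
  c1 = (315.871688, 257.082143) px
  c2 = (300.672922, 136.735038) px
  c3 = (66.465351, 164.437427) px
Planar DLT: solve 8×8 A·h = b for H (H[2,2]=1):
  H  [+1536.63853 +398.10690 +206.37076]
  H  [-71.45483 +1012.83439 +216.40682]
  H  [+0.64017 +0.95339 +1.00000]
B = K⁻¹H; ‖b₁‖=2.004059, ‖b₂‖=2.004059; λ = 2/(‖b₁‖+‖b₂‖) = 0.498987, sign → tz>0 ⇒ λ=+0.498987
r₁ = λ·B[:,0] = (+0.91403,-0.25002,+0.31944); r₂ = λ·B[:,1] = (+0.07350,+0.87652,+0.47573)
r₃ = r₁×r₂ = (-0.39893,-0.41135,+0.81954); SVD([r₁ r₂ r₃]) → R = UVᵀ:
  R  [+0.91403 +0.07350 -0.39893]
  R  [-0.25002 +0.87652 -0.41135]
  R  [+0.31944 +0.47573 +0.81954]
t = (-0.06678, -0.02454, +0.49899) m
tr R = 2.610082; θ = arccos((tr R − 1)/2) = 0.635052 rad = 36.386°
axis k = ((R−Rᵀ)₃₂, (R−Rᵀ)₁₃, (R−Rᵀ)₂₁) / (2 sinθ) = (+0.747685, -0.605485, -0.272681)
rvec = θ·k = (+0.474818, -0.384514, -0.173167)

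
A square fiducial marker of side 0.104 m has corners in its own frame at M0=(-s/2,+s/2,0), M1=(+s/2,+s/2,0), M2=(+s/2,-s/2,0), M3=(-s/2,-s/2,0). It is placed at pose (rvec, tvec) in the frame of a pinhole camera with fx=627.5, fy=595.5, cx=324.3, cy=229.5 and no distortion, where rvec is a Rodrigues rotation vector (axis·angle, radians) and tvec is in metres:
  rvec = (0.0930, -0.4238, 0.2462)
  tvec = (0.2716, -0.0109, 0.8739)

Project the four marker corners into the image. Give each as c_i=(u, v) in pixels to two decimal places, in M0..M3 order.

Intrinsics K: fx=627.5, fy=595.5, cx=324.3, cy=229.5
Marker side s = 0.104 m; corners in marker frame (Z=0):
  M0 = (-0.0520, +0.0520, 0)
  M1 = (+0.0520, +0.0520, 0)
  M2 = (+0.0520, -0.0520, 0)
  M3 = (-0.0520, -0.0520, 0)
rvec = (0.0930, -0.4238, 0.2462), |rvec| = θ = 0.49887 rad = 28.583°
Rodrigues: sinθ=0.47843, 1−cosθ=0.12188; R = I + sinθ·[k]× + (1−cosθ)·[k]×²:
    [+0.88236 -0.25542 -0.39523]
    [+0.21681 +0.96608 -0.14029]
    [+0.41765 +0.03809 +0.90781]
t = (0.2716, -0.0109, 0.8739) m
M0: Pc = R·M0+t = (+0.21244, +0.02806, +0.85416); u = 627.5·(+0.21244)/0.85416 + 324.3 = 480.3632, v = 595.5·(+0.02806)/0.85416 + 229.5 = 249.0640
M1: Pc = R·M1+t = (+0.30420, +0.05061, +0.89760); u = 627.5·(+0.30420)/0.89760 + 324.3 = 536.9632, v = 595.5·(+0.05061)/0.89760 + 229.5 = 263.0768
M2: Pc = R·M2+t = (+0.33076, -0.04986, +0.89364); u = 627.5·(+0.33076)/0.89364 + 324.3 = 556.5583, v = 595.5·(-0.04986)/0.89364 + 229.5 = 196.2731
M3: Pc = R·M3+t = (+0.23900, -0.07241, +0.85020); u = 627.5·(+0.23900)/0.85020 + 324.3 = 500.6957, v = 595.5·(-0.07241)/0.85020 + 229.5 = 178.7821

c0=(480.36, 249.06) c1=(536.96, 263.08) c2=(556.56, 196.27) c3=(500.70, 178.78)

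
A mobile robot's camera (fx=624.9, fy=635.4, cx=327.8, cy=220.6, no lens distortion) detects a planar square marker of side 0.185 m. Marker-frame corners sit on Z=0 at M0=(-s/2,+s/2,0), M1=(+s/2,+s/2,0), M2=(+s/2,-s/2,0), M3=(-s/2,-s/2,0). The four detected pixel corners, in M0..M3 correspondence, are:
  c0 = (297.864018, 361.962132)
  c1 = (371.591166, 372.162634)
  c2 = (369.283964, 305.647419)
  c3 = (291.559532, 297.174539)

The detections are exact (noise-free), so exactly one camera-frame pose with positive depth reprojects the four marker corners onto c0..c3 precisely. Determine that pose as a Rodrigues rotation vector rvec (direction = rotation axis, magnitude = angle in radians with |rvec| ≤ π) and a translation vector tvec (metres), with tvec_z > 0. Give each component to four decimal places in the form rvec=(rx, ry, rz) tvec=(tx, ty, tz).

rvec=(0.4558, 0.2857, 0.0053) tvec=(0.0099, 0.2648, 1.4700)

Intrinsics K: fx=624.9, fy=635.4, cx=327.8, cy=220.6
Marker side s = 0.185 m; corners in marker frame (Z=0):
  M0 = (-0.0925, +0.0925, 0)
  M1 = (+0.0925, +0.0925, 0)
  M2 = (+0.0925, -0.0925, 0)
  M3 = (-0.0925, -0.0925, 0)
Detected image corners:
  c0 = (297.864018, 361.962132) px
  c1 = (371.591166, 372.162634) px
  c2 = (369.283964, 305.647419) px
  c3 = (291.559532, 297.174539) px
Planar DLT: solve 8×8 A·h = b for H (H[2,2]=1):
  H  [+347.73519 +121.83845 +331.98806]
  H  [-11.00776 +453.66392 +335.05529]
  H  [-0.18431 +0.29581 +1.00000]
B = K⁻¹H; ‖b₁‖=0.680259, ‖b₂‖=0.680259; λ = 2/(‖b₁‖+‖b₂‖) = 1.470027, sign → tz>0 ⇒ λ=+1.470027
r₁ = λ·B[:,0] = (+0.96015,+0.06860,-0.27094); r₂ = λ·B[:,1] = (+0.05851,+0.89860,+0.43485)
r₃ = r₁×r₂ = (+0.27330,-0.43337,+0.85877); SVD([r₁ r₂ r₃]) → R = UVᵀ:
  R  [+0.96015 +0.05851 +0.27330]
  R  [+0.06860 +0.89860 -0.43337]
  R  [-0.27094 +0.43485 +0.85877]
t = (+0.00985, +0.26480, +1.47003) m
tr R = 2.717521; θ = arccos((tr R − 1)/2) = 0.537950 rad = 30.822°
axis k = ((R−Rᵀ)₃₂, (R−Rᵀ)₁₃, (R−Rᵀ)₂₁) / (2 sinθ) = (+0.847252, +0.531100, +0.009849)
rvec = θ·k = (+0.455779, +0.285706, +0.005298)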